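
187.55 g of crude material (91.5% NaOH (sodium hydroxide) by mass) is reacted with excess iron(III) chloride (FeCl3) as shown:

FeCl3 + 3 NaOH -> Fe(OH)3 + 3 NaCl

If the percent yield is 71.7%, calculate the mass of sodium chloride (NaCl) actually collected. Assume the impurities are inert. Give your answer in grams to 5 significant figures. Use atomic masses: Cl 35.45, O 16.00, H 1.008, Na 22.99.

179.77 g

Pure NaOH available = 187.55 g × 0.915 = 171.608 g.
M(NaOH) = 22.99 + 16.00 + 1.008 = 39.998 g/mol.
M(NaCl) = 22.99 + 35.45 = 58.44 g/mol.
n(NaOH) = 171.608 g / 39.998 g/mol = 4.29042 mol.
From the equation the NaOH:NaCl mole ratio is 3:3, so n(NaCl) = 4.29042 × 3/3 = 4.29042 mol.
Mass of NaCl = 4.29042 mol × 58.44 g/mol = 250.732 g.
Actual mass collected = 250.732 g × 0.717 = 179.775 g.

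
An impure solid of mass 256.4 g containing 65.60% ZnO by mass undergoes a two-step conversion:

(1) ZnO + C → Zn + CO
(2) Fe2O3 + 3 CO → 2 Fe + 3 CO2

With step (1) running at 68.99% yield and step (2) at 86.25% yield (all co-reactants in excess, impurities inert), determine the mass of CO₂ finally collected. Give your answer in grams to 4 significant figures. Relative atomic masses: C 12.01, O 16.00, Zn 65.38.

Pure ZnO = 256.4 × 0.6560 = 168.20 g.
M(ZnO) = 65.38 + 16.00 = 81.38 g/mol.
M(CO2) = 12.01 + 2(16.00) = 44.01 g/mol.
n(ZnO) = 168.20 / 81.38 = 2.0668 mol.
Step 1 (ZnO:CO = 1:1): theoretical n(CO) = 2.0668 mol; at 68.99% yield, n(CO) = 1.4259 mol.
Step 2 (CO:CO2 = 3:3): theoretical n(CO2) = 1.4259 mol, so theoretical mass = 1.4259 × 44.01 = 62.754 g.
At 86.25% yield, actual mass of CO2 = 62.754 × 0.8625 = 54.125 g.

54.13 g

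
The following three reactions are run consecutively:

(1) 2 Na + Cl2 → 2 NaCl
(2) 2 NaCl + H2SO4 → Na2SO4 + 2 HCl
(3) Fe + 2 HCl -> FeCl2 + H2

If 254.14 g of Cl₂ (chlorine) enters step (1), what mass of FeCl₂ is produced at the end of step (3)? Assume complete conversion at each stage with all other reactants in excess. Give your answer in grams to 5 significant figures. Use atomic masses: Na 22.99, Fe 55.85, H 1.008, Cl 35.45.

454.33 g

M(Cl2) = 2(35.45) = 70.90 g/mol.
M(FeCl2) = 55.85 + 2(35.45) = 126.75 g/mol.
n(Cl2) = 254.14 / 70.90 = 3.58449 mol.
Reaction (1): Cl2→NaCl ratio 1:2 ⇒ n(NaCl) = 7.16897 mol.
Reaction (2): NaCl→HCl ratio 2:2 ⇒ n(HCl) = 7.16897 mol.
Reaction (3): HCl→FeCl2 ratio 2:1 ⇒ n(FeCl2) = 3.58449 mol.
Mass of FeCl2 = 3.58449 × 126.75 = 454.333 g.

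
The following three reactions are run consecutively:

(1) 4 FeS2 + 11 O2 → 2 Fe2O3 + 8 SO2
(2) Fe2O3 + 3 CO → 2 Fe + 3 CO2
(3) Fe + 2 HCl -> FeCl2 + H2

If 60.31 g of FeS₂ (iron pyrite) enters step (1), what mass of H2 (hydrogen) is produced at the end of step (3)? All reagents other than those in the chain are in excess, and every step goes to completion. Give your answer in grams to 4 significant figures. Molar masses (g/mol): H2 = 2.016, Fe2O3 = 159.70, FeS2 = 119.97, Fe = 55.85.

1.013 g

n(FeS2) = 60.31 / 119.97 = 0.50271 mol.
Reaction (1): FeS2→Fe2O3 ratio 4:2 ⇒ n(Fe2O3) = 0.25135 mol.
Reaction (2): Fe2O3→Fe ratio 1:2 ⇒ n(Fe) = 0.50271 mol.
Reaction (3): Fe→H2 ratio 1:1 ⇒ n(H2) = 0.50271 mol.
Mass of H2 = 0.50271 × 2.016 = 1.0135 g.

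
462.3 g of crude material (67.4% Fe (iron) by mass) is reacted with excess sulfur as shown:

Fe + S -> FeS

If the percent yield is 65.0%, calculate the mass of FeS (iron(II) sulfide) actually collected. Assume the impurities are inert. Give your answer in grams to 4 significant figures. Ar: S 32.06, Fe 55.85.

Pure Fe available = 462.3 g × 0.674 = 311.59 g.
M(Fe) = 55.85 g/mol.
M(FeS) = 55.85 + 32.06 = 87.91 g/mol.
n(Fe) = 311.59 g / 55.85 g/mol = 5.5791 mol.
From the equation the Fe:FeS mole ratio is 1:1, so n(FeS) = 5.5791 × 1/1 = 5.5791 mol.
Mass of FeS = 5.5791 mol × 87.91 g/mol = 490.45 g.
Actual mass collected = 490.45 g × 0.650 = 318.80 g.

318.8 g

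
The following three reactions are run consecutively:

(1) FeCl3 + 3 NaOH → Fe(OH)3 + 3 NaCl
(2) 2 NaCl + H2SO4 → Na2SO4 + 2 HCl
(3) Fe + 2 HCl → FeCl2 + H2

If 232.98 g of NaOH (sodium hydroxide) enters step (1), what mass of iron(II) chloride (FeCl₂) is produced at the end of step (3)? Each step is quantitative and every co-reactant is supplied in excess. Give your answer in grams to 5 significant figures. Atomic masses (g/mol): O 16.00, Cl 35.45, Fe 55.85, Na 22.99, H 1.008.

369.15 g

M(NaOH) = 22.99 + 16.00 + 1.008 = 39.998 g/mol.
M(FeCl2) = 55.85 + 2(35.45) = 126.75 g/mol.
n(NaOH) = 232.98 / 39.998 = 5.82479 mol.
Reaction (1): NaOH→NaCl ratio 3:3 ⇒ n(NaCl) = 5.82479 mol.
Reaction (2): NaCl→HCl ratio 2:2 ⇒ n(HCl) = 5.82479 mol.
Reaction (3): HCl→FeCl2 ratio 2:1 ⇒ n(FeCl2) = 2.91240 mol.
Mass of FeCl2 = 2.91240 × 126.75 = 369.146 g.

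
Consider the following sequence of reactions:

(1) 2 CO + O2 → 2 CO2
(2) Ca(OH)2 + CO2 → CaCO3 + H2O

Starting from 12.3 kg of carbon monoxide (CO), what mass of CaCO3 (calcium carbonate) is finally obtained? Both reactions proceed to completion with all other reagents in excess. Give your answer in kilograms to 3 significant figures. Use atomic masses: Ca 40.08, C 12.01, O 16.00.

M(CO) = 12.01 + 16.00 = 28.01 g/mol.
M(CaCO3) = 40.08 + 12.01 + 3(16.00) = 100.09 g/mol.
12.3 kg = 12300 g.
n(CO) = 12300 / 28.01 = 439.1 mol.
Step 1 gives a 2:2 ratio of CO to CO2, so n(CO2) = 439.1 mol.
In step 2 the CO2:CaCO3 ratio is 1:1, so n(CaCO3) = 439.1 mol.
Mass of CaCO3 = 439.1 × 100.09 = 43950 g = 44.0 kg.

44.0 kg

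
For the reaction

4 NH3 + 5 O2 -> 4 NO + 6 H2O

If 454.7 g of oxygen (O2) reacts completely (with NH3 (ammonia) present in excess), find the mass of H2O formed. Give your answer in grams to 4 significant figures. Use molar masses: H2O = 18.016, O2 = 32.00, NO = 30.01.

n(O2) = 454.70 g / 32.00 g/mol = 14.209 mol.
From the equation the O2:H2O mole ratio is 5:6, so n(H2O) = 14.209 × 6/5 = 17.051 mol.
Mass of H2O = 17.051 mol × 18.016 g/mol = 307.20 g.

307.2 g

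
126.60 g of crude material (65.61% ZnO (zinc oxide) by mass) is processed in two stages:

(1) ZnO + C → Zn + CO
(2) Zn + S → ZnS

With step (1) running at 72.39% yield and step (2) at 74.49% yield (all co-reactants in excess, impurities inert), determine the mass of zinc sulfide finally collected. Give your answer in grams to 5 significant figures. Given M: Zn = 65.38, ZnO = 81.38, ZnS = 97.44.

53.629 g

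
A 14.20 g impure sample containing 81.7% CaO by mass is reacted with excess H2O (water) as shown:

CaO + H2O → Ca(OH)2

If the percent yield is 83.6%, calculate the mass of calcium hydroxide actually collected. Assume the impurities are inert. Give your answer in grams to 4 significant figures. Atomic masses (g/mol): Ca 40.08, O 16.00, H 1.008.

12.81 g

Pure CaO available = 14.20 g × 0.817 = 11.601 g.
M(CaO) = 40.08 + 16.00 = 56.08 g/mol.
M(Ca(OH)2) = 40.08 + 2(16.00) + 2(1.008) = 74.096 g/mol.
n(CaO) = 11.601 g / 56.08 g/mol = 0.20687 mol.
From the equation the CaO:Ca(OH)2 mole ratio is 1:1, so n(Ca(OH)2) = 0.20687 × 1/1 = 0.20687 mol.
Mass of Ca(OH)2 = 0.20687 mol × 74.096 g/mol = 15.328 g.
Actual mass collected = 15.328 g × 0.836 = 12.815 g.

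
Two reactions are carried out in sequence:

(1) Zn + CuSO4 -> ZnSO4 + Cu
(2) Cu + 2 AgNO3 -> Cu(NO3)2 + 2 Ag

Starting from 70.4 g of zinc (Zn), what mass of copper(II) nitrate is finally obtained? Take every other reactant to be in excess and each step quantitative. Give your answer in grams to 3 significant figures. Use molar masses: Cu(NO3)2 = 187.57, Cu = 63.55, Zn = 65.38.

n(Zn) = 70.40 / 65.38 = 1.077 mol.
Step 1 gives a 1:1 ratio of Zn to Cu, so n(Cu) = 1.077 mol.
In step 2 the Cu:Cu(NO3)2 ratio is 1:1, so n(Cu(NO3)2) = 1.077 mol.
Mass of Cu(NO3)2 = 1.077 × 187.57 = 202.0 g.

202 g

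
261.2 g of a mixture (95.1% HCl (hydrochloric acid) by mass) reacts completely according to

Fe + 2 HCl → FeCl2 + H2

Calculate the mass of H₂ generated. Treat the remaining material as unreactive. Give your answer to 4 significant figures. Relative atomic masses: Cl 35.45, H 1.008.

6.868 g

Mass of pure HCl = 261.2 g × 0.951 = 248.40 g.
M(HCl) = 1.008 + 35.45 = 36.458 g/mol.
M(H2) = 2(1.008) = 2.016 g/mol.
n(HCl) = 248.40 g / 36.458 g/mol = 6.8134 mol.
From the equation the HCl:H2 mole ratio is 2:1, so n(H2) = 6.8134 × 1/2 = 3.4067 mol.
Mass of H2 = 3.4067 mol × 2.016 g/mol = 6.8679 g.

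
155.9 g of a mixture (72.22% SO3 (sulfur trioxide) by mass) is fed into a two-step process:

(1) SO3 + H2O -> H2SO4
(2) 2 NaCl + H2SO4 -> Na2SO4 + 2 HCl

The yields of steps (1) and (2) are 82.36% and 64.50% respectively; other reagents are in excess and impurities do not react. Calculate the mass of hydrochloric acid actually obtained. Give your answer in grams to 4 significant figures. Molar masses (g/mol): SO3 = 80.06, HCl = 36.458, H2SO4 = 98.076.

Pure SO3 = 155.9 × 0.7222 = 112.59 g.
n(SO3) = 112.59 / 80.06 = 1.4063 mol.
Step 1 (SO3:H2SO4 = 1:1): theoretical n(H2SO4) = 1.4063 mol; at 82.36% yield, n(H2SO4) = 1.1583 mol.
Step 2 (H2SO4:HCl = 1:2): theoretical n(HCl) = 2.3165 mol, so theoretical mass = 2.3165 × 36.458 = 84.455 g.
At 64.50% yield, actual mass of HCl = 84.455 × 0.6450 = 54.474 g.

54.47 g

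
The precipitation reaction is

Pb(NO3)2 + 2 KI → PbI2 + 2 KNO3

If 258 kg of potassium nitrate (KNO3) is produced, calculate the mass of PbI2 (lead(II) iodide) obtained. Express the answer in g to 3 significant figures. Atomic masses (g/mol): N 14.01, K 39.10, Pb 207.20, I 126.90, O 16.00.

588000 g

M(KNO3) = 39.10 + 14.01 + 3(16.00) = 101.11 g/mol.
M(PbI2) = 207.20 + 2(126.90) = 461.00 g/mol.
Convert: 258 kg = 258000 g.
n(KNO3) = 258000 g / 101.11 g/mol = 2552 mol.
From the equation the KNO3:PbI2 mole ratio is 2:1, so n(PbI2) = 2552 × 1/2 = 1276 mol.
Mass of PbI2 = 1276 mol × 461.00 g/mol = 588200 g.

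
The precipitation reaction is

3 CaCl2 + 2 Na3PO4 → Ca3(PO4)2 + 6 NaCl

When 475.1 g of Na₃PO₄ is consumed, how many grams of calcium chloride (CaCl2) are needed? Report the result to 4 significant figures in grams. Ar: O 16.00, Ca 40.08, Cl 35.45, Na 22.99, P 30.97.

M(Na3PO4) = 3(22.99) + 30.97 + 4(16.00) = 163.94 g/mol.
M(CaCl2) = 40.08 + 2(35.45) = 110.98 g/mol.
n(Na3PO4) = 475.10 g / 163.94 g/mol = 2.8980 mol.
From the equation the Na3PO4:CaCl2 mole ratio is 2:3, so n(CaCl2) = 2.8980 × 3/2 = 4.3470 mol.
Mass of CaCl2 = 4.3470 mol × 110.98 g/mol = 482.43 g.

482.4 g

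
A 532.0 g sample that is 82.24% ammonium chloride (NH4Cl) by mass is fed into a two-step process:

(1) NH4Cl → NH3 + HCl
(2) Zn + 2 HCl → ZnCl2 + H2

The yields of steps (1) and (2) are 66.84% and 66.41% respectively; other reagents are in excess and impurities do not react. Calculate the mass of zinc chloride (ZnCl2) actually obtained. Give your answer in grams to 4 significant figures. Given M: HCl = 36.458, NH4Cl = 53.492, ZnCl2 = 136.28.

Pure NH4Cl = 532.0 × 0.8224 = 437.52 g.
n(NH4Cl) = 437.52 / 53.492 = 8.1791 mol.
Step 1 (NH4Cl:HCl = 1:1): theoretical n(HCl) = 8.1791 mol; at 66.84% yield, n(HCl) = 5.4669 mol.
Step 2 (HCl:ZnCl2 = 2:1): theoretical n(ZnCl2) = 2.7335 mol, so theoretical mass = 2.7335 × 136.28 = 372.52 g.
At 66.41% yield, actual mass of ZnCl2 = 372.52 × 0.6641 = 247.39 g.

247.4 g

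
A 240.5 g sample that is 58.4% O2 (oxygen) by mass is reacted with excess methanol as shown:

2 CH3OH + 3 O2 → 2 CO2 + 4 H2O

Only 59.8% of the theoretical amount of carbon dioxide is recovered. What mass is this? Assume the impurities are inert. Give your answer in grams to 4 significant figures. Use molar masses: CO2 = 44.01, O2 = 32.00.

77.01 g

Pure O2 available = 240.5 g × 0.584 = 140.45 g.
n(O2) = 140.45 g / 32.00 g/mol = 4.3891 mol.
From the equation the O2:CO2 mole ratio is 3:2, so n(CO2) = 4.3891 × 2/3 = 2.9261 mol.
Mass of CO2 = 2.9261 mol × 44.01 g/mol = 128.78 g.
Actual mass collected = 128.78 g × 0.598 = 77.009 g.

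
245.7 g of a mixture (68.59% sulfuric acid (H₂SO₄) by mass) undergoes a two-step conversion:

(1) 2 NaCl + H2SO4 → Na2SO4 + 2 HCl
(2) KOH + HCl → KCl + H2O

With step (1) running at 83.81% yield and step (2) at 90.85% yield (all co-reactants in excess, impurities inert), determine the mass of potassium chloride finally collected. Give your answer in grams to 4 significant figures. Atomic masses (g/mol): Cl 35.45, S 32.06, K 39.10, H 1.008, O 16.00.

195.1 g

Pure H2SO4 = 245.7 × 0.6859 = 168.53 g.
M(H2SO4) = 2(1.008) + 32.06 + 4(16.00) = 98.076 g/mol.
M(KCl) = 39.10 + 35.45 = 74.55 g/mol.
n(H2SO4) = 168.53 / 98.076 = 1.7183 mol.
Step 1 (H2SO4:HCl = 1:2): theoretical n(HCl) = 3.4366 mol; at 83.81% yield, n(HCl) = 2.8802 mol.
Step 2 (HCl:KCl = 1:1): theoretical n(KCl) = 2.8802 mol, so theoretical mass = 2.8802 × 74.55 = 214.72 g.
At 90.85% yield, actual mass of KCl = 214.72 × 0.9085 = 195.08 g.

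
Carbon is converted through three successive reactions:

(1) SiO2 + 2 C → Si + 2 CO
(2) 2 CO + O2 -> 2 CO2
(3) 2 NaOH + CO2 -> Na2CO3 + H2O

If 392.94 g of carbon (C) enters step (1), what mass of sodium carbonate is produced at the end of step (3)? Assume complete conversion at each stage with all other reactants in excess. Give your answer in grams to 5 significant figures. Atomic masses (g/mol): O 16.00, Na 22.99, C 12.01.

3467.8 g

M(C) = 12.01 g/mol.
M(Na2CO3) = 2(22.99) + 12.01 + 3(16.00) = 105.99 g/mol.
n(C) = 392.94 / 12.01 = 32.7177 mol.
Reaction (1): C→CO ratio 2:2 ⇒ n(CO) = 32.7177 mol.
Reaction (2): CO→CO2 ratio 2:2 ⇒ n(CO2) = 32.7177 mol.
Reaction (3): CO2→Na2CO3 ratio 1:1 ⇒ n(Na2CO3) = 32.7177 mol.
Mass of Na2CO3 = 32.7177 × 105.99 = 3467.75 g.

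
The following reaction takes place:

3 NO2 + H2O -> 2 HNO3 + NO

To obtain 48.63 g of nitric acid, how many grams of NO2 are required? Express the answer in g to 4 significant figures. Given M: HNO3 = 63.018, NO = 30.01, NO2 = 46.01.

n(HNO3) = 48.630 g / 63.018 g/mol = 0.77168 mol.
From the equation the HNO3:NO2 mole ratio is 2:3, so n(NO2) = 0.77168 × 3/2 = 1.1575 mol.
Mass of NO2 = 1.1575 mol × 46.01 g/mol = 53.258 g.

53.26 g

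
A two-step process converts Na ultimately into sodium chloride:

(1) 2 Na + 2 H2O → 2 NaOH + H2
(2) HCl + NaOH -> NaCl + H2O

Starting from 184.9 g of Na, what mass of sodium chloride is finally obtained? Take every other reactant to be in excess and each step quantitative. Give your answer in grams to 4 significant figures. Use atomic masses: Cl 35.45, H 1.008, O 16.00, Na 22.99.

470.0 g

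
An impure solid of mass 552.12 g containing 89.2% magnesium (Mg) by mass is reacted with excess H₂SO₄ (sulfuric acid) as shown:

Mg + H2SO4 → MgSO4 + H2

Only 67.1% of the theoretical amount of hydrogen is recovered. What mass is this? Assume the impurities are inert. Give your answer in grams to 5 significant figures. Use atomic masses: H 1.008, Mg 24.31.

27.405 g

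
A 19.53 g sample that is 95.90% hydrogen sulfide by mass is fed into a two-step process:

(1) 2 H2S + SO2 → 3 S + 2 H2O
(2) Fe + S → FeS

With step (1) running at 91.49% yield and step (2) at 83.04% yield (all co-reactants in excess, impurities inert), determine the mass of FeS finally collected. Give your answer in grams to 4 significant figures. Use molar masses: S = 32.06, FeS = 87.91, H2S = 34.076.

Pure H2S = 19.53 × 0.9590 = 18.729 g.
n(H2S) = 18.729 / 34.076 = 0.54963 mol.
Step 1 (H2S:S = 2:3): theoretical n(S) = 0.82445 mol; at 91.49% yield, n(S) = 0.75429 mol.
Step 2 (S:FeS = 1:1): theoretical n(FeS) = 0.75429 mol, so theoretical mass = 0.75429 × 87.91 = 66.309 g.
At 83.04% yield, actual mass of FeS = 66.309 × 0.8304 = 55.063 g.

55.06 g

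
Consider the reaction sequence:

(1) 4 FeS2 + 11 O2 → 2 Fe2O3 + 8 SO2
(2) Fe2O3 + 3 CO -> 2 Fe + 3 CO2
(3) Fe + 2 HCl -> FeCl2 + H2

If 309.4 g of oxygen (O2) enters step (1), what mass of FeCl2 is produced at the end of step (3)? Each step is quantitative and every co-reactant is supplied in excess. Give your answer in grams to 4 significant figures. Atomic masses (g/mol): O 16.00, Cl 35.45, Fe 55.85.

M(O2) = 2(16.00) = 32.00 g/mol.
M(FeCl2) = 55.85 + 2(35.45) = 126.75 g/mol.
n(O2) = 309.4 / 32.00 = 9.6687 mol.
Reaction (1): O2→Fe2O3 ratio 11:2 ⇒ n(Fe2O3) = 1.7580 mol.
Reaction (2): Fe2O3→Fe ratio 1:2 ⇒ n(Fe) = 3.5159 mol.
Reaction (3): Fe→FeCl2 ratio 1:1 ⇒ n(FeCl2) = 3.5159 mol.
Mass of FeCl2 = 3.5159 × 126.75 = 445.64 g.

445.6 g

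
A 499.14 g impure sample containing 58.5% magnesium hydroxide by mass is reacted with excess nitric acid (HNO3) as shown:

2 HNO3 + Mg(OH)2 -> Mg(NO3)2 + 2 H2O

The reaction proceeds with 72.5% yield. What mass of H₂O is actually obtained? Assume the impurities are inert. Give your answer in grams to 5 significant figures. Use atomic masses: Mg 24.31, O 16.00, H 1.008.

Pure Mg(OH)2 available = 499.14 g × 0.585 = 291.997 g.
M(Mg(OH)2) = 24.31 + 2(16.00) + 2(1.008) = 58.326 g/mol.
M(H2O) = 2(1.008) + 16.00 = 18.016 g/mol.
n(Mg(OH)2) = 291.997 g / 58.326 g/mol = 5.00629 mol.
From the equation the Mg(OH)2:H2O mole ratio is 1:2, so n(H2O) = 5.00629 × 2/1 = 10.0126 mol.
Mass of H2O = 10.0126 mol × 18.016 g/mol = 180.387 g.
Actual mass collected = 180.387 g × 0.725 = 130.780 g.

130.78 g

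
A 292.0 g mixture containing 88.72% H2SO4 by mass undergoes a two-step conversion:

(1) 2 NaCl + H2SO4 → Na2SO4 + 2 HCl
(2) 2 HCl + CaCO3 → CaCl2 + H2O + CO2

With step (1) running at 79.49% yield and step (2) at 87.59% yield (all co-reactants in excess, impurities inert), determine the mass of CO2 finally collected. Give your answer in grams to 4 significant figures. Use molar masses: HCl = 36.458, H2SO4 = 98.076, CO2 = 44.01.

Pure H2SO4 = 292.0 × 0.8872 = 259.06 g.
n(H2SO4) = 259.06 / 98.076 = 2.6414 mol.
Step 1 (H2SO4:HCl = 1:2): theoretical n(HCl) = 5.2829 mol; at 79.49% yield, n(HCl) = 4.1994 mol.
Step 2 (HCl:CO2 = 2:1): theoretical n(CO2) = 2.0997 mol, so theoretical mass = 2.0997 × 44.01 = 92.407 g.
At 87.59% yield, actual mass of CO2 = 92.407 × 0.8759 = 80.939 g.

80.94 g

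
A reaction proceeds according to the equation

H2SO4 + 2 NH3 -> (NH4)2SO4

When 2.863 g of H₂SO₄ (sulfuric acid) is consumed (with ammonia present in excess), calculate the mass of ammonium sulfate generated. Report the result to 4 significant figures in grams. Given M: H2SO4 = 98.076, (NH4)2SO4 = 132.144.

n(H2SO4) = 2.8630 g / 98.076 g/mol = 0.029192 mol.
From the equation the H2SO4:(NH4)2SO4 mole ratio is 1:1, so n((NH4)2SO4) = 0.029192 × 1/1 = 0.029192 mol.
Mass of (NH4)2SO4 = 0.029192 mol × 132.144 g/mol = 3.8575 g.

3.858 g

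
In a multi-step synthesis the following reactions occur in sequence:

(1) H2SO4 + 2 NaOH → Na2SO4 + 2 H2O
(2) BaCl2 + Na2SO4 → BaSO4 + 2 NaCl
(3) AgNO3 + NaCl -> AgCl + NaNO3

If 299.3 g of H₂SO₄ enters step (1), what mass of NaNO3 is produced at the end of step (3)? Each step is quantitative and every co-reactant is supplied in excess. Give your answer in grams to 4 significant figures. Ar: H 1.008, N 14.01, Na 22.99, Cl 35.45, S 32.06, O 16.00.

518.8 g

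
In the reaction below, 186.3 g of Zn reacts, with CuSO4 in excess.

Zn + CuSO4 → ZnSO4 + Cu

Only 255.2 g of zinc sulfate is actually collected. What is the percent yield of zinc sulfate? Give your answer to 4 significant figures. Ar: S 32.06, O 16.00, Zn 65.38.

55.48 %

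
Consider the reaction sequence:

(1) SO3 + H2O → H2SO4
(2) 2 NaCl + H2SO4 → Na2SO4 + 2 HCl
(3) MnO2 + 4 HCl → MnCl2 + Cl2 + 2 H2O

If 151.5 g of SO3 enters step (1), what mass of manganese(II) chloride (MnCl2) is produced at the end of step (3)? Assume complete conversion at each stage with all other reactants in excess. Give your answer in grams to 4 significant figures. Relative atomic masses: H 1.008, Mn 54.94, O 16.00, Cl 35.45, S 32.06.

119.1 g

M(SO3) = 32.06 + 3(16.00) = 80.06 g/mol.
M(MnCl2) = 54.94 + 2(35.45) = 125.84 g/mol.
n(SO3) = 151.5 / 80.06 = 1.8923 mol.
Reaction (1): SO3→H2SO4 ratio 1:1 ⇒ n(H2SO4) = 1.8923 mol.
Reaction (2): H2SO4→HCl ratio 1:2 ⇒ n(HCl) = 3.7847 mol.
Reaction (3): HCl→MnCl2 ratio 4:1 ⇒ n(MnCl2) = 0.94617 mol.
Mass of MnCl2 = 0.94617 × 125.84 = 119.07 g.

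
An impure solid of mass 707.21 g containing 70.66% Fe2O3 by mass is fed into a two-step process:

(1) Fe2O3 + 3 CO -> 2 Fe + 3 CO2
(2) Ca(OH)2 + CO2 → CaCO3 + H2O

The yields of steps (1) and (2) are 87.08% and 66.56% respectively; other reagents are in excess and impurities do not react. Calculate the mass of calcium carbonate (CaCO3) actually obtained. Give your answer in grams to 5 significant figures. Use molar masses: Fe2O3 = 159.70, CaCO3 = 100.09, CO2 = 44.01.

544.58 g

Pure Fe2O3 = 707.21 × 0.7066 = 499.715 g.
n(Fe2O3) = 499.715 / 159.70 = 3.12908 mol.
Step 1 (Fe2O3:CO2 = 1:3): theoretical n(CO2) = 9.38725 mol; at 87.08% yield, n(CO2) = 8.17442 mol.
Step 2 (CO2:CaCO3 = 1:1): theoretical n(CaCO3) = 8.17442 mol, so theoretical mass = 8.17442 × 100.09 = 818.177 g.
At 66.56% yield, actual mass of CaCO3 = 818.177 × 0.6656 = 544.579 g.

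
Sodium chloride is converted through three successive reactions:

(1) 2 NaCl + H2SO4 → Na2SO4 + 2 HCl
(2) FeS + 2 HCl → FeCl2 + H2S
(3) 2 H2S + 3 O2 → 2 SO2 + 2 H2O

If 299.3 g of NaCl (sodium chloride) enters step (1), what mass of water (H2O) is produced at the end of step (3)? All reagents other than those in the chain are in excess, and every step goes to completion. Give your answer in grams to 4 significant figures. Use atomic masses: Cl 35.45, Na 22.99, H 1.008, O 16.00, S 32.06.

M(NaCl) = 22.99 + 35.45 = 58.44 g/mol.
M(H2O) = 2(1.008) + 16.00 = 18.016 g/mol.
n(NaCl) = 299.3 / 58.44 = 5.1215 mol.
Reaction (1): NaCl→HCl ratio 2:2 ⇒ n(HCl) = 5.1215 mol.
Reaction (2): HCl→H2S ratio 2:1 ⇒ n(H2S) = 2.5607 mol.
Reaction (3): H2S→H2O ratio 2:2 ⇒ n(H2O) = 2.5607 mol.
Mass of H2O = 2.5607 × 18.016 = 46.134 g.

46.13 g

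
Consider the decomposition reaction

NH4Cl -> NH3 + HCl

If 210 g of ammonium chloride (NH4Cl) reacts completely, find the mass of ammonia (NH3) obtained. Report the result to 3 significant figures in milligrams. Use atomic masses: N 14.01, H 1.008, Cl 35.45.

66900 mg

M(NH4Cl) = 14.01 + 4(1.008) + 35.45 = 53.492 g/mol.
M(NH3) = 14.01 + 3(1.008) = 17.034 g/mol.
n(NH4Cl) = 210.0 g / 53.492 g/mol = 3.926 mol.
From the equation the NH4Cl:NH3 mole ratio is 1:1, so n(NH3) = 3.926 × 1/1 = 3.926 mol.
Mass of NH3 = 3.926 mol × 17.034 g/mol = 66.87 g.
Converting to mg: 66.87 g = 66900 mg.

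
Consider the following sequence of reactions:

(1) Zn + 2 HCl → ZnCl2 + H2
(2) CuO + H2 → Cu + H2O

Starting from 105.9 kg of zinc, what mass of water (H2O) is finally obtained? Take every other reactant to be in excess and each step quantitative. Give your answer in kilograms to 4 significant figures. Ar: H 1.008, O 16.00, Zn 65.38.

29.18 kg

M(Zn) = 65.38 g/mol.
M(H2O) = 2(1.008) + 16.00 = 18.016 g/mol.
105.9 kg = 105900 g.
n(Zn) = 105900 / 65.38 = 1619.8 mol.
Step 1 gives a 1:1 ratio of Zn to H2, so n(H2) = 1619.8 mol.
In step 2 the H2:H2O ratio is 1:1, so n(H2O) = 1619.8 mol.
Mass of H2O = 1619.8 × 18.016 = 29182 g = 29.18 kg.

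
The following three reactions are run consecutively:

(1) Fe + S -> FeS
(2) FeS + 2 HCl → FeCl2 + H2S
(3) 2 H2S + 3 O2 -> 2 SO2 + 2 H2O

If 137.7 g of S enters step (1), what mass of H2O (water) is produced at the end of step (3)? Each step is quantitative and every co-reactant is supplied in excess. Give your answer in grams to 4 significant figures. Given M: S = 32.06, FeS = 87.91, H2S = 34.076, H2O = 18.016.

n(S) = 137.7 / 32.06 = 4.2951 mol.
Reaction (1): S→FeS ratio 1:1 ⇒ n(FeS) = 4.2951 mol.
Reaction (2): FeS→H2S ratio 1:1 ⇒ n(H2S) = 4.2951 mol.
Reaction (3): H2S→H2O ratio 2:2 ⇒ n(H2O) = 4.2951 mol.
Mass of H2O = 4.2951 × 18.016 = 77.380 g.

77.38 g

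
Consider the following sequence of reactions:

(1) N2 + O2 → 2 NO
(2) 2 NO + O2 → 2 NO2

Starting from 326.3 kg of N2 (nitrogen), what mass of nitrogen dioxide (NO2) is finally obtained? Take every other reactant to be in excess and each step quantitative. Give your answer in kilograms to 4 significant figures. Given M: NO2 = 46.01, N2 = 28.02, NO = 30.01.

1072 kg

326.3 kg = 326300 g.
n(N2) = 326300 / 28.02 = 11645 mol.
Step 1 gives a 1:2 ratio of N2 to NO, so n(NO) = 23291 mol.
In step 2 the NO:NO2 ratio is 2:2, so n(NO2) = 23291 mol.
Mass of NO2 = 23291 × 46.01 = 1.0716 × 10^6 g = 1072 kg.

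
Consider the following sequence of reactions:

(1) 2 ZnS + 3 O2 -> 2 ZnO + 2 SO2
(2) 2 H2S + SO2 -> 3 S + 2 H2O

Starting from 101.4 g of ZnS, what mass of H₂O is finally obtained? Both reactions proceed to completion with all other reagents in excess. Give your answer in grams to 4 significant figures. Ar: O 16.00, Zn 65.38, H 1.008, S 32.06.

M(ZnS) = 65.38 + 32.06 = 97.44 g/mol.
M(H2O) = 2(1.008) + 16.00 = 18.016 g/mol.
n(ZnS) = 101.40 / 97.44 = 1.0406 mol.
Step 1 gives a 2:2 ratio of ZnS to SO2, so n(SO2) = 1.0406 mol.
In step 2 the SO2:H2O ratio is 1:2, so n(H2O) = 2.0813 mol.
Mass of H2O = 2.0813 × 18.016 = 37.496 g.

37.50 g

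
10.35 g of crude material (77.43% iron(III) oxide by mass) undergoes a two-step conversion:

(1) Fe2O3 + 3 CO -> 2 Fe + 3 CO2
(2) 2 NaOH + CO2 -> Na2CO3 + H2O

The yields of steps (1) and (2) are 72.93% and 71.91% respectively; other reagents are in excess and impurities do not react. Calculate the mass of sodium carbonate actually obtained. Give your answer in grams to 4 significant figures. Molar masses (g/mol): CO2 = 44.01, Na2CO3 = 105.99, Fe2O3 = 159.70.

8.368 g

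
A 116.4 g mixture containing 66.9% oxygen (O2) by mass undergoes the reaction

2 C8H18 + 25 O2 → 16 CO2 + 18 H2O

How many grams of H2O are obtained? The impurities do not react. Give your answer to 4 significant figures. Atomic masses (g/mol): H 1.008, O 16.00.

Mass of pure O2 = 116.4 g × 0.669 = 77.872 g.
M(O2) = 2(16.00) = 32.00 g/mol.
M(H2O) = 2(1.008) + 16.00 = 18.016 g/mol.
n(O2) = 77.872 g / 32.00 g/mol = 2.4335 mol.
From the equation the O2:H2O mole ratio is 25:18, so n(H2O) = 2.4335 × 18/25 = 1.7521 mol.
Mass of H2O = 1.7521 mol × 18.016 g/mol = 31.566 g.

31.57 g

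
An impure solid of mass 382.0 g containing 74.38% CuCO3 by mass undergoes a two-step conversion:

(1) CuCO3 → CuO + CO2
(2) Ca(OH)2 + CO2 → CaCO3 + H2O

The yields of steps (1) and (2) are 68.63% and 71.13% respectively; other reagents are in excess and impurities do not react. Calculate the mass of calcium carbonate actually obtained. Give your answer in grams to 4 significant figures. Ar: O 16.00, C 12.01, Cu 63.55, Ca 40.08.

Pure CuCO3 = 382.0 × 0.7438 = 284.13 g.
M(CuCO3) = 63.55 + 12.01 + 3(16.00) = 123.56 g/mol.
M(CaCO3) = 40.08 + 12.01 + 3(16.00) = 100.09 g/mol.
n(CuCO3) = 284.13 / 123.56 = 2.2995 mol.
Step 1 (CuCO3:CO2 = 1:1): theoretical n(CO2) = 2.2995 mol; at 68.63% yield, n(CO2) = 1.5782 mol.
Step 2 (CO2:CaCO3 = 1:1): theoretical n(CaCO3) = 1.5782 mol, so theoretical mass = 1.5782 × 100.09 = 157.96 g.
At 71.13% yield, actual mass of CaCO3 = 157.96 × 0.7113 = 112.36 g.

112.4 g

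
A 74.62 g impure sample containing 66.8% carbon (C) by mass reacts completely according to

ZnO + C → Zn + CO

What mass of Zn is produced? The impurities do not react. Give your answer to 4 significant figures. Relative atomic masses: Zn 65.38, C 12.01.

271.4 g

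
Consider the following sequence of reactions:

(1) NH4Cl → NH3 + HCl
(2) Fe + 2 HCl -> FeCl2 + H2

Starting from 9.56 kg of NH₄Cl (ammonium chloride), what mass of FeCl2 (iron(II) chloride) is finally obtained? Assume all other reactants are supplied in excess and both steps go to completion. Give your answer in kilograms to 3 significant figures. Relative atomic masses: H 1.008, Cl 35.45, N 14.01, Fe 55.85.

11.3 kg

M(NH4Cl) = 14.01 + 4(1.008) + 35.45 = 53.492 g/mol.
M(FeCl2) = 55.85 + 2(35.45) = 126.75 g/mol.
9.56 kg = 9560 g.
n(NH4Cl) = 9560 / 53.492 = 178.7 mol.
Step 1 gives a 1:1 ratio of NH4Cl to HCl, so n(HCl) = 178.7 mol.
In step 2 the HCl:FeCl2 ratio is 2:1, so n(FeCl2) = 89.36 mol.
Mass of FeCl2 = 89.36 × 126.75 = 11330 g = 11.3 kg.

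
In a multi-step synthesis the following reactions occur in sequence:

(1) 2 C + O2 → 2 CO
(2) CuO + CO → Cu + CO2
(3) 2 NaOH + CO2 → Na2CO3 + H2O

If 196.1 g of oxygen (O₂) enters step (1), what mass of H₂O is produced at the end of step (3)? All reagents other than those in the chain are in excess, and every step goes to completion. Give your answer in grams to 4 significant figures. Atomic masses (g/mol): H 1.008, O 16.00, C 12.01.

220.8 g

M(O2) = 2(16.00) = 32.00 g/mol.
M(H2O) = 2(1.008) + 16.00 = 18.016 g/mol.
n(O2) = 196.1 / 32.00 = 6.1281 mol.
Reaction (1): O2→CO ratio 1:2 ⇒ n(CO) = 12.256 mol.
Reaction (2): CO→CO2 ratio 1:1 ⇒ n(CO2) = 12.256 mol.
Reaction (3): CO2→H2O ratio 1:1 ⇒ n(H2O) = 12.256 mol.
Mass of H2O = 12.256 × 18.016 = 220.81 g.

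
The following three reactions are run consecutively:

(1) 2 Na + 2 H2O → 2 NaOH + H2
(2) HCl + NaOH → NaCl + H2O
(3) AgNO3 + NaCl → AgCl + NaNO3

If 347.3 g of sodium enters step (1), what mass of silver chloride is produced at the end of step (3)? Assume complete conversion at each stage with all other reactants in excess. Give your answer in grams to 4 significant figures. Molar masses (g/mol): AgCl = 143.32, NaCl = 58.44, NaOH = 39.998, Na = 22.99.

n(Na) = 347.3 / 22.99 = 15.107 mol.
Reaction (1): Na→NaOH ratio 2:2 ⇒ n(NaOH) = 15.107 mol.
Reaction (2): NaOH→NaCl ratio 1:1 ⇒ n(NaCl) = 15.107 mol.
Reaction (3): NaCl→AgCl ratio 1:1 ⇒ n(AgCl) = 15.107 mol.
Mass of AgCl = 15.107 × 143.32 = 2165.1 g.

2165 g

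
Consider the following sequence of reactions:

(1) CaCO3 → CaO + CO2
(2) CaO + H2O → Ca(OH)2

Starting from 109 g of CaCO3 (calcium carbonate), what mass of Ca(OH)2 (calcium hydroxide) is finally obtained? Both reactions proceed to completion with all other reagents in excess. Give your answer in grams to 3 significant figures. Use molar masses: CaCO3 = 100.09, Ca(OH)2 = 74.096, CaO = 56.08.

n(CaCO3) = 109.0 / 100.09 = 1.089 mol.
Step 1 gives a 1:1 ratio of CaCO3 to CaO, so n(CaO) = 1.089 mol.
In step 2 the CaO:Ca(OH)2 ratio is 1:1, so n(Ca(OH)2) = 1.089 mol.
Mass of Ca(OH)2 = 1.089 × 74.096 = 80.69 g.

80.7 g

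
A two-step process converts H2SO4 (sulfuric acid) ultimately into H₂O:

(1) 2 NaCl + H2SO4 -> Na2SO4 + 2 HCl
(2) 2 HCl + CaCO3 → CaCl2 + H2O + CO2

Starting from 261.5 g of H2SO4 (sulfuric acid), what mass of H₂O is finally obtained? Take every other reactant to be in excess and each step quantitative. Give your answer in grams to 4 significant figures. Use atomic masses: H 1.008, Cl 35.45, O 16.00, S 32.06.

M(H2SO4) = 2(1.008) + 32.06 + 4(16.00) = 98.076 g/mol.
M(H2O) = 2(1.008) + 16.00 = 18.016 g/mol.
n(H2SO4) = 261.50 / 98.076 = 2.6663 mol.
Step 1 gives a 1:2 ratio of H2SO4 to HCl, so n(HCl) = 5.3326 mol.
In step 2 the HCl:H2O ratio is 2:1, so n(H2O) = 2.6663 mol.
Mass of H2O = 2.6663 × 18.016 = 48.036 g.

48.04 g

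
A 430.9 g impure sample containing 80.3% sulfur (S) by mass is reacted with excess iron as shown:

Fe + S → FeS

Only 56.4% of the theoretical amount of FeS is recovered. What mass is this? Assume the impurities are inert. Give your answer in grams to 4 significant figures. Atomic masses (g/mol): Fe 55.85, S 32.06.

535.1 g

Pure S available = 430.9 g × 0.803 = 346.01 g.
M(S) = 32.06 g/mol.
M(FeS) = 55.85 + 32.06 = 87.91 g/mol.
n(S) = 346.01 g / 32.06 g/mol = 10.793 mol.
From the equation the S:FeS mole ratio is 1:1, so n(FeS) = 10.793 × 1/1 = 10.793 mol.
Mass of FeS = 10.793 mol × 87.91 g/mol = 948.78 g.
Actual mass collected = 948.78 g × 0.564 = 535.11 g.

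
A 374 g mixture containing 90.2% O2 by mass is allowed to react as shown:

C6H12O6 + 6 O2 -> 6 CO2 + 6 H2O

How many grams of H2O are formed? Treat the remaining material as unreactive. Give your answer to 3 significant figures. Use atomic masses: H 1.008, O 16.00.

Mass of pure O2 = 374 g × 0.902 = 337.3 g.
M(O2) = 2(16.00) = 32.00 g/mol.
M(H2O) = 2(1.008) + 16.00 = 18.016 g/mol.
n(O2) = 337.3 g / 32.00 g/mol = 10.54 mol.
From the equation the O2:H2O mole ratio is 6:6, so n(H2O) = 10.54 × 6/6 = 10.54 mol.
Mass of H2O = 10.54 mol × 18.016 g/mol = 189.9 g.

190 g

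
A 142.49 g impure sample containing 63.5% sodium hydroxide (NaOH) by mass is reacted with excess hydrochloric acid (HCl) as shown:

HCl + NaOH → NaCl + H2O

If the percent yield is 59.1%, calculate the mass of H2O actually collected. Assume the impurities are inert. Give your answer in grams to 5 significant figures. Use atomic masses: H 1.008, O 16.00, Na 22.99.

Pure NaOH available = 142.49 g × 0.635 = 90.4811 g.
M(NaOH) = 22.99 + 16.00 + 1.008 = 39.998 g/mol.
M(H2O) = 2(1.008) + 16.00 = 18.016 g/mol.
n(NaOH) = 90.4811 g / 39.998 g/mol = 2.26214 mol.
From the equation the NaOH:H2O mole ratio is 1:1, so n(H2O) = 2.26214 × 1/1 = 2.26214 mol.
Mass of H2O = 2.26214 mol × 18.016 g/mol = 40.7547 g.
Actual mass collected = 40.7547 g × 0.591 = 24.0861 g.

24.086 g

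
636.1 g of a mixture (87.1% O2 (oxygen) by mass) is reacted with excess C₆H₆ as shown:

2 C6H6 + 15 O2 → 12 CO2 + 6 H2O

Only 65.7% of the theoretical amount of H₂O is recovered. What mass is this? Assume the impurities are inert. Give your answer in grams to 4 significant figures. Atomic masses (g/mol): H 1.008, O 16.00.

Pure O2 available = 636.1 g × 0.871 = 554.04 g.
M(O2) = 2(16.00) = 32.00 g/mol.
M(H2O) = 2(1.008) + 16.00 = 18.016 g/mol.
n(O2) = 554.04 g / 32.00 g/mol = 17.314 mol.
From the equation the O2:H2O mole ratio is 15:6, so n(H2O) = 17.314 × 6/15 = 6.9255 mol.
Mass of H2O = 6.9255 mol × 18.016 g/mol = 124.77 g.
Actual mass collected = 124.77 g × 0.657 = 81.974 g.

81.97 g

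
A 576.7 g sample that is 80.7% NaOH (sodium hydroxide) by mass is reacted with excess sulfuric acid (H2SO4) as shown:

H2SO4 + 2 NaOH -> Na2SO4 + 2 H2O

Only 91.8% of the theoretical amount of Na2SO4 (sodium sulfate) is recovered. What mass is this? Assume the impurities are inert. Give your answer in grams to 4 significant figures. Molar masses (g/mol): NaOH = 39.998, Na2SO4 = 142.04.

758.6 g

Pure NaOH available = 576.7 g × 0.807 = 465.40 g.
n(NaOH) = 465.40 g / 39.998 g/mol = 11.636 mol.
From the equation the NaOH:Na2SO4 mole ratio is 2:1, so n(Na2SO4) = 11.636 × 1/2 = 5.8178 mol.
Mass of Na2SO4 = 5.8178 mol × 142.04 g/mol = 826.35 g.
Actual mass collected = 826.35 g × 0.918 = 758.59 g.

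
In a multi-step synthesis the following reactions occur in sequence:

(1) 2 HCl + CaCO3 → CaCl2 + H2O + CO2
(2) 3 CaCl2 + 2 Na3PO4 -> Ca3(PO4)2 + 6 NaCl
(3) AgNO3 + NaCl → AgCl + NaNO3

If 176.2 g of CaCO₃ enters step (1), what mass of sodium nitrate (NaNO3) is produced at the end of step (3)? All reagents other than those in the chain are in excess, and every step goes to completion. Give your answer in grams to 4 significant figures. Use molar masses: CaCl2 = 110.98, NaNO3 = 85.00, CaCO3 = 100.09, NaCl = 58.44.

299.3 g

n(CaCO3) = 176.2 / 100.09 = 1.7604 mol.
Reaction (1): CaCO3→CaCl2 ratio 1:1 ⇒ n(CaCl2) = 1.7604 mol.
Reaction (2): CaCl2→NaCl ratio 3:6 ⇒ n(NaCl) = 3.5208 mol.
Reaction (3): NaCl→NaNO3 ratio 1:1 ⇒ n(NaNO3) = 3.5208 mol.
Mass of NaNO3 = 3.5208 × 85.00 = 299.27 g.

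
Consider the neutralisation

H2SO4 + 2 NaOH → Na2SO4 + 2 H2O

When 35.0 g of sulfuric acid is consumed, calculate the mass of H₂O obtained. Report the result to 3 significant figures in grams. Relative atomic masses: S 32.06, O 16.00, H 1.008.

12.9 g

M(H2SO4) = 2(1.008) + 32.06 + 4(16.00) = 98.076 g/mol.
M(H2O) = 2(1.008) + 16.00 = 18.016 g/mol.
n(H2SO4) = 35.00 g / 98.076 g/mol = 0.3569 mol.
From the equation the H2SO4:H2O mole ratio is 1:2, so n(H2O) = 0.3569 × 2/1 = 0.7137 mol.
Mass of H2O = 0.7137 mol × 18.016 g/mol = 12.86 g.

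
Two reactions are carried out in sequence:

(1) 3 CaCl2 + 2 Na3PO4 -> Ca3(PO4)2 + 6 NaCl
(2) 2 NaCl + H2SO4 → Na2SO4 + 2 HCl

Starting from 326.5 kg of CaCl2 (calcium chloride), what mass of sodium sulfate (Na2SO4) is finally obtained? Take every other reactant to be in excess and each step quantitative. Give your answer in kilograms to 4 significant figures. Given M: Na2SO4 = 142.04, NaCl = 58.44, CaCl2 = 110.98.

326.5 kg = 326500 g.
n(CaCl2) = 326500 / 110.98 = 2942.0 mol.
Step 1 gives a 3:6 ratio of CaCl2 to NaCl, so n(NaCl) = 5883.9 mol.
In step 2 the NaCl:Na2SO4 ratio is 2:1, so n(Na2SO4) = 2942.0 mol.
Mass of Na2SO4 = 2942.0 × 142.04 = 417880 g = 417.9 kg.

417.9 kg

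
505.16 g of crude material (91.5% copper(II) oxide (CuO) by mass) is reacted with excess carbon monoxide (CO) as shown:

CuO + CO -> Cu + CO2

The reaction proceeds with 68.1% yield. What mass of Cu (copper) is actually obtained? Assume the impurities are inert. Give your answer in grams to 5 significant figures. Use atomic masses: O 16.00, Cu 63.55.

251.46 g

Pure CuO available = 505.16 g × 0.915 = 462.221 g.
M(CuO) = 63.55 + 16.00 = 79.55 g/mol.
M(Cu) = 63.55 g/mol.
n(CuO) = 462.221 g / 79.55 g/mol = 5.81045 mol.
From the equation the CuO:Cu mole ratio is 1:1, so n(Cu) = 5.81045 × 1/1 = 5.81045 mol.
Mass of Cu = 5.81045 mol × 63.55 g/mol = 369.254 g.
Actual mass collected = 369.254 g × 0.681 = 251.462 g.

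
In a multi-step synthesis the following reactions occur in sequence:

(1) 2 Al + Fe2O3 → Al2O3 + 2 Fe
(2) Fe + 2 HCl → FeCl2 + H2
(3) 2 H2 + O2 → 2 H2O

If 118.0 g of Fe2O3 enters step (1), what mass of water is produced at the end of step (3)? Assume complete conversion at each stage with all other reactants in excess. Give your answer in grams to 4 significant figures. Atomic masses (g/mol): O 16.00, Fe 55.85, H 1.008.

26.62 g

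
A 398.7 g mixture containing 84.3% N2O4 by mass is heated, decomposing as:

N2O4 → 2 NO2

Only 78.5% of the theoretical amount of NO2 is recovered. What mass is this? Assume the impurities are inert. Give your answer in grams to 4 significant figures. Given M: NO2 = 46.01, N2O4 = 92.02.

263.8 g

Pure N2O4 available = 398.7 g × 0.843 = 336.10 g.
n(N2O4) = 336.10 g / 92.02 g/mol = 3.6525 mol.
From the equation the N2O4:NO2 mole ratio is 1:2, so n(NO2) = 3.6525 × 2/1 = 7.3050 mol.
Mass of NO2 = 7.3050 mol × 46.01 g/mol = 336.10 g.
Actual mass collected = 336.10 g × 0.785 = 263.84 g.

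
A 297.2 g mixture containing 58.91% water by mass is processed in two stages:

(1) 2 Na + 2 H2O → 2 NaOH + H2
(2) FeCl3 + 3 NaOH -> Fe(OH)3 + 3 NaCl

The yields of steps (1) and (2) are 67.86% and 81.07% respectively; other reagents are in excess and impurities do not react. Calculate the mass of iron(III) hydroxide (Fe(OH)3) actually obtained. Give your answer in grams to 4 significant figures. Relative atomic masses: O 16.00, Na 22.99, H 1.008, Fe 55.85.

Pure H2O = 297.2 × 0.5891 = 175.08 g.
M(H2O) = 2(1.008) + 16.00 = 18.016 g/mol.
M(Fe(OH)3) = 55.85 + 3(16.00) + 3(1.008) = 106.874 g/mol.
n(H2O) = 175.08 / 18.016 = 9.7181 mol.
Step 1 (H2O:NaOH = 2:2): theoretical n(NaOH) = 9.7181 mol; at 67.86% yield, n(NaOH) = 6.5947 mol.
Step 2 (NaOH:Fe(OH)3 = 3:1): theoretical n(Fe(OH)3) = 2.1982 mol, so theoretical mass = 2.1982 × 106.874 = 234.93 g.
At 81.07% yield, actual mass of Fe(OH)3 = 234.93 × 0.8107 = 190.46 g.

190.5 g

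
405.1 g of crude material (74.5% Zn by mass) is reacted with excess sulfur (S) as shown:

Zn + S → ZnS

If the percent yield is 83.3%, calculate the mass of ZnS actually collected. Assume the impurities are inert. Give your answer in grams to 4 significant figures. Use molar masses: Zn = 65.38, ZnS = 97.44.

374.7 g

Pure Zn available = 405.1 g × 0.745 = 301.80 g.
n(Zn) = 301.80 g / 65.38 g/mol = 4.6161 mol.
From the equation the Zn:ZnS mole ratio is 1:1, so n(ZnS) = 4.6161 × 1/1 = 4.6161 mol.
Mass of ZnS = 4.6161 mol × 97.44 g/mol = 449.79 g.
Actual mass collected = 449.79 g × 0.833 = 374.68 g.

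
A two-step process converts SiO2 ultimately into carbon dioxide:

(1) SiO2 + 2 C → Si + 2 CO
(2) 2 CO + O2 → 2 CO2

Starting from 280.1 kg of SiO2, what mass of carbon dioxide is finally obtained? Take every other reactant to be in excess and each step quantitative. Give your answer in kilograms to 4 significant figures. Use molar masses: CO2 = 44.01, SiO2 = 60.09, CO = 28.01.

410.3 kg

280.1 kg = 280100 g.
n(SiO2) = 280100 / 60.09 = 4661.3 mol.
Step 1 gives a 1:2 ratio of SiO2 to CO, so n(CO) = 9322.7 mol.
In step 2 the CO:CO2 ratio is 2:2, so n(CO2) = 9322.7 mol.
Mass of CO2 = 9322.7 × 44.01 = 410290 g = 410.3 kg.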